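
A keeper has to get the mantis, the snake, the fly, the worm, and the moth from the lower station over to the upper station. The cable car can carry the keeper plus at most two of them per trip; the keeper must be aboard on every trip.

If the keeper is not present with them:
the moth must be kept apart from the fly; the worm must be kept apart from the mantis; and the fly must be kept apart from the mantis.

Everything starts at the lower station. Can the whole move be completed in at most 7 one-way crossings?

Yes — this plan uses 5 crossings (≤ 7):
1. Keeper goes to the upper station with the fly and the mantis.  [the lower station: the moth, the snake, the worm | the upper station: the fly, the mantis]
2. Keeper goes back to the lower station with the mantis.  [the lower station: the mantis, the moth, the snake, the worm | the upper station: the fly]
3. Keeper goes to the upper station with the snake and the worm.  [the lower station: the mantis, the moth | the upper station: the fly, the snake, the worm]
4. Keeper goes back to the lower station alone.  [the lower station: the mantis, the moth | the upper station: the fly, the snake, the worm]
5. Keeper goes to the upper station with the mantis and the moth.  [the lower station: — | the upper station: the fly, the mantis, the moth, the snake, the worm]

Yes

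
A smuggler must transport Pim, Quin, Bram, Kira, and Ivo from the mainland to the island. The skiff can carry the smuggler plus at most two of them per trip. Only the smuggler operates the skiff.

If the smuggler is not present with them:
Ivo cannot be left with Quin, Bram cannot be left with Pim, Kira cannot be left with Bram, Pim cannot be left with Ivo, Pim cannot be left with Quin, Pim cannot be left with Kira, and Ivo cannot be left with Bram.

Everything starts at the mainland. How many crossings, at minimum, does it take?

Whatever the first load, the items left behind include a forbidden pair without the smuggler. No opening move is safe, so no plan exists.

impossible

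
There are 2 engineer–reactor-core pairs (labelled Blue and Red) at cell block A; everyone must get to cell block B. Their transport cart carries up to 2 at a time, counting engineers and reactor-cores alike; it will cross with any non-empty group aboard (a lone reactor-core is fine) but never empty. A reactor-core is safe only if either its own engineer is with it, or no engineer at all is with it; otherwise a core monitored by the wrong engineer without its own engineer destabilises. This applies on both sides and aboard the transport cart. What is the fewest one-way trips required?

5

Counting alone: each trip to cell block B takes at most 2 across and each return brings at least 1 back, so after t trips out (and t−1 returns) at most 2t − (t−1) of the 4 are across; that first reaches 4 at t = 3, so at least 5 crossings are needed.
The plan below uses exactly 5 crossings, so it is optimal:
1. engineer Blue and reactor-core Blue cross → cell block B.
2. engineer Blue crosses ← cell block A.
3. engineer Blue and engineer Red cross → cell block B.
4. engineer Red crosses ← cell block A.
5. engineer Red and reactor-core Red cross → cell block B.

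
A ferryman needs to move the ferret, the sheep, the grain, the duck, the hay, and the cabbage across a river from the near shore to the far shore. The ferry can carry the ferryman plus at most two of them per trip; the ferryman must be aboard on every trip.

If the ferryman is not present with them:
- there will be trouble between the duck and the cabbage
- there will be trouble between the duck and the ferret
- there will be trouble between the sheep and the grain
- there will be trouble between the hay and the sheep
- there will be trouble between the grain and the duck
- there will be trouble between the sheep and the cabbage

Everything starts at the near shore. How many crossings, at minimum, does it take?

Counting alone: the ferryman can take at most 2 across per trip to the far shore, so moving all 6 needs at least 3 loaded trips out, with a return between consecutive ones — at least 5 crossings.
The safety rule pushes this higher. Following every safe sequence of crossings, the most of the 6 that can be at the far shore as the ferry arrives there on crossing 5 is 4 — never all 6.
So no plan with fewer than 7 crossings exists, and this one achieves 7:
1. Ferryman goes to the far shore with the duck and the sheep.  [the near shore: the cabbage, the ferret, the grain, the hay | the far shore: the duck, the sheep]
2. Ferryman goes back to the near shore alone.  [the near shore: the cabbage, the ferret, the grain, the hay | the far shore: the duck, the sheep]
3. Ferryman goes to the far shore with the ferret and the grain.  [the near shore: the cabbage, the hay | the far shore: the duck, the ferret, the grain, the sheep]
4. Ferryman goes back to the near shore with the duck and the sheep.  [the near shore: the cabbage, the duck, the hay, the sheep | the far shore: the ferret, the grain]
5. Ferryman goes to the far shore with the cabbage and the hay.  [the near shore: the duck, the sheep | the far shore: the cabbage, the ferret, the grain, the hay]
6. Ferryman goes back to the near shore alone.  [the near shore: the duck, the sheep | the far shore: the cabbage, the ferret, the grain, the hay]
7. Ferryman goes to the far shore with the duck and the sheep.  [the near shore: — | the far shore: the cabbage, the duck, the ferret, the grain, the hay, the sheep]

7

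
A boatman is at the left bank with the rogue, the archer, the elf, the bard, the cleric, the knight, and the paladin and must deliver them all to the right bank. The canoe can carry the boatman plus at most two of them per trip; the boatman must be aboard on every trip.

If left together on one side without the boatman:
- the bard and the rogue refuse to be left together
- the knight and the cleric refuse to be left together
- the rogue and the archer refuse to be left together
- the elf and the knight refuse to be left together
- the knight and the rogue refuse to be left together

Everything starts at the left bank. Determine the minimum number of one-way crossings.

Counting alone: the boatman can take at most 2 across per trip to the right bank, so moving all 7 needs at least 4 loaded trips out, with a return between consecutive ones — at least 7 crossings.
The safety rule pushes this higher. Following every safe sequence of crossings, the most of the 7 that can be at the right bank as the canoe arrives there on crossing 7 is 6 — never all 7.
So no plan with fewer than 9 crossings exists, and this one achieves 9:
1. Boatman goes to the right bank with the knight and the rogue.
2. Boatman goes back to the left bank with the rogue.
3. Boatman goes to the right bank with the archer and the rogue.
4. Boatman goes back to the left bank with the rogue.
5. Boatman goes to the right bank with the bard and the paladin.
6. Boatman goes back to the left bank alone.
7. Boatman goes to the right bank with the cleric and the elf.
8. Boatman goes back to the left bank with the knight.
9. Boatman goes to the right bank with the knight and the rogue.

9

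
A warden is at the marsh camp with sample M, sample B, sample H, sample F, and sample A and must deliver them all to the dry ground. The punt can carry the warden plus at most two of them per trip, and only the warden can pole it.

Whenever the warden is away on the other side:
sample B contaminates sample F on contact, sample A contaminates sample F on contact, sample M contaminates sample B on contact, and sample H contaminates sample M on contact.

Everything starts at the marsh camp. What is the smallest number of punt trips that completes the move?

Counting alone: the warden can take at most 2 across per trip to the dry ground, so moving all 5 needs at least 3 loaded trips out, with a return between consecutive ones — at least 5 crossings.
The safety rule pushes this higher. Following every safe sequence of crossings, the most of the 5 that can be at the dry ground as the punt arrives there on crossing 5 is 4 — never all 5.
So no plan with fewer than 7 crossings exists, and this one achieves 7:
1. Warden goes to the dry ground with sample F and sample M.
2. Warden goes back to the marsh camp alone.
3. Warden goes to the dry ground with sample B.
4. Warden goes back to the marsh camp with sample F and sample M.
5. Warden goes to the dry ground with sample A and sample H.
6. Warden goes back to the marsh camp alone.
7. Warden goes to the dry ground with sample F and sample M.

7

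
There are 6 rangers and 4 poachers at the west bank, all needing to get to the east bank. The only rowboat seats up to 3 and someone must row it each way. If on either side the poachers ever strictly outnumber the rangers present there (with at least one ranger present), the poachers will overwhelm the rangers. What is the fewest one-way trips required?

9

Counting alone: each trip to the east bank takes at most 3 across and each return brings at least 1 back, so after t trips out (and t−1 returns) at most 3t − (t−1) of the 10 are across; that first reaches 10 at t = 5, so at least 9 crossings are needed.
The plan below uses exactly 9 crossings, so it is optimal:
1. 2 poachers → the east bank.  (the west bank: 6R 2P; the east bank: 0R 2P)
2. 1 poacher ← the west bank.  (the west bank: 6R 3P; the east bank: 0R 1P)
3. 3 poachers → the east bank.  (the west bank: 6R 0P; the east bank: 0R 4P)
4. 1 poacher ← the west bank.  (the west bank: 6R 1P; the east bank: 0R 3P)
5. 3 rangers → the east bank.  (the west bank: 3R 1P; the east bank: 3R 3P)
6. 1 poacher ← the west bank.  (the west bank: 3R 2P; the east bank: 3R 2P)
7. 1 ranger and 2 poachers → the east bank.  (the west bank: 2R 0P; the east bank: 4R 4P)
8. 1 poacher ← the west bank.  (the west bank: 2R 1P; the east bank: 4R 3P)
9. 2 rangers and 1 poacher → the east bank.  (the west bank: 0R 0P; the east bank: 6R 4P)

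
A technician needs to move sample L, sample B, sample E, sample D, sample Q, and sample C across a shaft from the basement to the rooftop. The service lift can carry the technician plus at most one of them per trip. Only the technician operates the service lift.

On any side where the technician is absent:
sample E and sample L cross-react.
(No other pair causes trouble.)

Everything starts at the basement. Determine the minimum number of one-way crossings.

Counting alone: the technician can take at most 1 across per trip to the rooftop, so moving all 6 needs at least 6 loaded trips out, with a return between consecutive ones — at least 11 crossings.
The plan below uses exactly 11 crossings, so it is optimal:
1. Technician goes to the rooftop with sample L.  [the basement: sample B, sample C, sample D, sample E, sample Q | the rooftop: sample L]
2. Technician goes back to the basement alone.  [the basement: sample B, sample C, sample D, sample E, sample Q | the rooftop: sample L]
3. Technician goes to the rooftop with sample B.  [the basement: sample C, sample D, sample E, sample Q | the rooftop: sample B, sample L]
4. Technician goes back to the basement alone.  [the basement: sample C, sample D, sample E, sample Q | the rooftop: sample B, sample L]
5. Technician goes to the rooftop with sample D.  [the basement: sample C, sample E, sample Q | the rooftop: sample B, sample D, sample L]
6. Technician goes back to the basement alone.  [the basement: sample C, sample E, sample Q | the rooftop: sample B, sample D, sample L]
7. Technician goes to the rooftop with sample Q.  [the basement: sample C, sample E | the rooftop: sample B, sample D, sample L, sample Q]
8. Technician goes back to the basement alone.  [the basement: sample C, sample E | the rooftop: sample B, sample D, sample L, sample Q]
9. Technician goes to the rooftop with sample C.  [the basement: sample E | the rooftop: sample B, sample C, sample D, sample L, sample Q]
10. Technician goes back to the basement alone.  [the basement: sample E | the rooftop: sample B, sample C, sample D, sample L, sample Q]
11. Technician goes to the rooftop with sample E.  [the basement: — | the rooftop: sample B, sample C, sample D, sample E, sample L, sample Q]

11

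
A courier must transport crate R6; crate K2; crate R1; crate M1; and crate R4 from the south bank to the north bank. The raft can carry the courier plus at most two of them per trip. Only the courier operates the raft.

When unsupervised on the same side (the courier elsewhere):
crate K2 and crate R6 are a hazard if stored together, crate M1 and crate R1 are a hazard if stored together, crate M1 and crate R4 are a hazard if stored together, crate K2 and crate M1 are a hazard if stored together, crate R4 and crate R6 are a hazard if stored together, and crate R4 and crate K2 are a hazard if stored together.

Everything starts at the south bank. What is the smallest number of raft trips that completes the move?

impossible

Whatever the first load, the items left behind include a forbidden pair without the courier. No opening move is safe, so no plan exists.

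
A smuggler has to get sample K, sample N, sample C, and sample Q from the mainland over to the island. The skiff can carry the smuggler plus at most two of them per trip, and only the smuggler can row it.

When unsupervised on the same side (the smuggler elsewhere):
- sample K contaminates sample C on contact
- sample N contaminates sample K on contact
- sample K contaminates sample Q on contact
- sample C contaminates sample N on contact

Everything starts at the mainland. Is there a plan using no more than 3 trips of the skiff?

Counting alone: the smuggler can take at most 2 across per trip to the island, so moving all 4 needs at least 2 loaded trips out, with a return between consecutive ones — at least 3 crossings.
The safety rule pushes this higher. Following every safe sequence of crossings, the most of the 4 that can be at the island as the skiff arrives there on crossing 3 is 3 — never all 4.
So the move cannot be finished within 3 crossings. (The shortest complete plan takes 5:)
1. Smuggler goes to the island with sample K and sample N.  [the mainland: sample C, sample Q | the island: sample K, sample N]
2. Smuggler goes back to the mainland with sample K.  [the mainland: sample C, sample K, sample Q | the island: sample N]
3. Smuggler goes to the island with sample K and sample Q.  [the mainland: sample C | the island: sample K, sample N, sample Q]
4. Smuggler goes back to the mainland with sample K.  [the mainland: sample C, sample K | the island: sample N, sample Q]
5. Smuggler goes to the island with sample C and sample K.  [the mainland: — | the island: sample C, sample K, sample N, sample Q]

No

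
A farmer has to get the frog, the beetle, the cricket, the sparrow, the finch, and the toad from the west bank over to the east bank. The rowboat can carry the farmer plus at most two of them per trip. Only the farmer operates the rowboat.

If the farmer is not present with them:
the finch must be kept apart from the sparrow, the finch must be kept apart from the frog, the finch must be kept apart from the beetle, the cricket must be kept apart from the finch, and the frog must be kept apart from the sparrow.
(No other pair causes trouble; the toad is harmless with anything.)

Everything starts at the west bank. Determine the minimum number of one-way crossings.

9

Counting alone: the farmer can take at most 2 across per trip to the east bank, so moving all 6 needs at least 3 loaded trips out, with a return between consecutive ones — at least 5 crossings.
The safety rule pushes this higher. Following every safe sequence of crossings, the most of the 6 that can be at the east bank as the rowboat arrives there on crossings 5, 7 is 4, 5 respectively — never all 6.
So no plan with fewer than 9 crossings exists, and this one achieves 9:
1. Farmer goes to the east bank with the finch and the frog.
2. Farmer goes back to the west bank with the frog.
3. Farmer goes to the east bank with the beetle and the frog.
4. Farmer goes back to the west bank with the finch.
5. Farmer goes to the east bank with the cricket and the sparrow.
6. Farmer goes back to the west bank with the frog.
7. Farmer goes to the east bank with the frog and the toad.
8. Farmer goes back to the west bank with the frog.
9. Farmer goes to the east bank with the finch and the frog.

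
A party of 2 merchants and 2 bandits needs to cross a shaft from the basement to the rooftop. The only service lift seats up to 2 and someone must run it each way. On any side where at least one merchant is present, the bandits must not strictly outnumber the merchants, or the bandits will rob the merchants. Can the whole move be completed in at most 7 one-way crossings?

Yes

Yes — this plan uses 5 crossings (≤ 7):
1. 2 bandits → the rooftop.  (the basement: 2M 0B; the rooftop: 0M 2B)
2. 1 bandit ← the basement.  (the basement: 2M 1B; the rooftop: 0M 1B)
3. 2 merchants → the rooftop.  (the basement: 0M 1B; the rooftop: 2M 1B)
4. 1 bandit ← the basement.  (the basement: 0M 2B; the rooftop: 2M 0B)
5. 2 bandits → the rooftop.  (the basement: 0M 0B; the rooftop: 2M 2B)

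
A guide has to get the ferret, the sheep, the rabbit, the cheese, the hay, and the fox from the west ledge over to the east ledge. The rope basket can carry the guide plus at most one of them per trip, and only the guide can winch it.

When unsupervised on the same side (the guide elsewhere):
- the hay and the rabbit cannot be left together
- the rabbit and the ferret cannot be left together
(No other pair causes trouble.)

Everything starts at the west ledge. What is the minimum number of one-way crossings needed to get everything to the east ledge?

13

Counting alone: the guide can take at most 1 across per trip to the east ledge, so moving all 6 needs at least 6 loaded trips out, with a return between consecutive ones — at least 11 crossings.
The safety rule pushes this higher. Following every safe sequence of crossings, the most of the 6 that can be at the east ledge as the rope basket arrives there on crossing 11 is 5 — never all 6.
So no plan with fewer than 13 crossings exists, and this one achieves 13:
1. Guide goes to the east ledge with the rabbit.
2. Guide goes back to the west ledge alone.
3. Guide goes to the east ledge with the ferret.
4. Guide goes back to the west ledge with the rabbit.
5. Guide goes to the east ledge with the hay.
6. Guide goes back to the west ledge alone.
7. Guide goes to the east ledge with the sheep.
8. Guide goes back to the west ledge alone.
9. Guide goes to the east ledge with the cheese.
10. Guide goes back to the west ledge alone.
11. Guide goes to the east ledge with the fox.
12. Guide goes back to the west ledge alone.
13. Guide goes to the east ledge with the rabbit.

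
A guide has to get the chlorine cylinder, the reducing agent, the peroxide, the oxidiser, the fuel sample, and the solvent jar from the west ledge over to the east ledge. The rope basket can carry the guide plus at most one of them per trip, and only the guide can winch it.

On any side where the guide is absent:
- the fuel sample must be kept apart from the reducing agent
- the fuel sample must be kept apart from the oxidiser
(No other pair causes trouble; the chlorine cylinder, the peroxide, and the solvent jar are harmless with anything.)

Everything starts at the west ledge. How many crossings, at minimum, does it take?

13

Counting alone: the guide can take at most 1 across per trip to the east ledge, so moving all 6 needs at least 6 loaded trips out, with a return between consecutive ones — at least 11 crossings.
The safety rule pushes this higher. Following every safe sequence of crossings, the most of the 6 that can be at the east ledge as the rope basket arrives there on crossing 11 is 5 — never all 6.
So no plan with fewer than 13 crossings exists, and this one achieves 13:
1. Guide goes to the east ledge with the fuel sample.
2. Guide goes back to the west ledge alone.
3. Guide goes to the east ledge with the chlorine cylinder.
4. Guide goes back to the west ledge alone.
5. Guide goes to the east ledge with the reducing agent.
6. Guide goes back to the west ledge with the fuel sample.
7. Guide goes to the east ledge with the oxidiser.
8. Guide goes back to the west ledge alone.
9. Guide goes to the east ledge with the peroxide.
10. Guide goes back to the west ledge alone.
11. Guide goes to the east ledge with the solvent jar.
12. Guide goes back to the west ledge alone.
13. Guide goes to the east ledge with the fuel sample.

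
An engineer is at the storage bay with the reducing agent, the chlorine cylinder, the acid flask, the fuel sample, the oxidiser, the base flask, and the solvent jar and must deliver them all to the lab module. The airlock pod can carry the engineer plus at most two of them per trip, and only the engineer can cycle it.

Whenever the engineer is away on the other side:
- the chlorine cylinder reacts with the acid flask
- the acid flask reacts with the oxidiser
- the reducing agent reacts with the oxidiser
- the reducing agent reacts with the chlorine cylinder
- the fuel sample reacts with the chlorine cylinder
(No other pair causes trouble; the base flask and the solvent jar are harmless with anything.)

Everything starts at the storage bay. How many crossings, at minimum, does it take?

9

Counting alone: the engineer can take at most 2 across per trip to the lab module, so moving all 7 needs at least 4 loaded trips out, with a return between consecutive ones — at least 7 crossings.
The safety rule pushes this higher. Following every safe sequence of crossings, the most of the 7 that can be at the lab module as the airlock pod arrives there on crossing 7 is 6 — never all 7.
So no plan with fewer than 9 crossings exists, and this one achieves 9:
1. Engineer goes to the lab module with the chlorine cylinder and the oxidiser.
2. Engineer goes back to the storage bay alone.
3. Engineer goes to the lab module with the reducing agent.
4. Engineer goes back to the storage bay with the chlorine cylinder and the oxidiser.
5. Engineer goes to the lab module with the acid flask and the fuel sample.
6. Engineer goes back to the storage bay alone.
7. Engineer goes to the lab module with the base flask and the solvent jar.
8. Engineer goes back to the storage bay alone.
9. Engineer goes to the lab module with the chlorine cylinder and the oxidiser.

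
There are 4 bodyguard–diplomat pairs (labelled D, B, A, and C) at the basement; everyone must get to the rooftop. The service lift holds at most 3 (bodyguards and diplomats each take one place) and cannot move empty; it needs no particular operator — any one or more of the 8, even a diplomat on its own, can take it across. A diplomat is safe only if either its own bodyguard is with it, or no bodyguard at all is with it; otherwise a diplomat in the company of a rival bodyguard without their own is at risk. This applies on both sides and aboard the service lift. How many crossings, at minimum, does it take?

9

Counting alone: each trip to the rooftop takes at most 3 across and each return brings at least 1 back, so after t trips out (and t−1 returns) at most 3t − (t−1) of the 8 are across; that first reaches 8 at t = 4, so at least 7 crossings are needed.
The safety rule pushes this higher. Following every safe sequence of crossings, the most of the 8 that can be at the rooftop as the service lift arrives there on crossing 7 is 7 — never all 8.
So no plan with fewer than 9 crossings exists, and this one achieves 9:
1. bodyguard D and diplomat D cross → the rooftop.
2. bodyguard D crosses ← the basement.
3. bodyguard B, bodyguard D, and diplomat B cross → the rooftop.
4. bodyguard D and diplomat D cross ← the basement.
5. bodyguard A, bodyguard C, and bodyguard D cross → the rooftop.
6. diplomat B crosses ← the basement.
7. diplomat B and diplomat D cross → the rooftop.
8. diplomat D crosses ← the basement.
9. diplomat A, diplomat C, and diplomat D cross → the rooftop.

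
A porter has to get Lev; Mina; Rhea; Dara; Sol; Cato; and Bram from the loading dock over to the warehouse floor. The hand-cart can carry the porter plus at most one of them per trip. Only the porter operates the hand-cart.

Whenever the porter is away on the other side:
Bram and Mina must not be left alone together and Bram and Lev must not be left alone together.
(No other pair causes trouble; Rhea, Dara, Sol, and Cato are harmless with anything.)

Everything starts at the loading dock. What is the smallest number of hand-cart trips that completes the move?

15

Counting alone: the porter can take at most 1 across per trip to the warehouse floor, so moving all 7 needs at least 7 loaded trips out, with a return between consecutive ones — at least 13 crossings.
The safety rule pushes this higher. Following every safe sequence of crossings, the most of the 7 that can be at the warehouse floor as the hand-cart arrives there on crossing 13 is 6 — never all 7.
So no plan with fewer than 15 crossings exists, and this one achieves 15:
1. Porter goes to the warehouse floor with Bram.
2. Porter goes back to the loading dock alone.
3. Porter goes to the warehouse floor with Lev.
4. Porter goes back to the loading dock with Bram.
5. Porter goes to the warehouse floor with Mina.
6. Porter goes back to the loading dock alone.
7. Porter goes to the warehouse floor with Rhea.
8. Porter goes back to the loading dock alone.
9. Porter goes to the warehouse floor with Dara.
10. Porter goes back to the loading dock alone.
11. Porter goes to the warehouse floor with Sol.
12. Porter goes back to the loading dock alone.
13. Porter goes to the warehouse floor with Cato.
14. Porter goes back to the loading dock alone.
15. Porter goes to the warehouse floor with Bram.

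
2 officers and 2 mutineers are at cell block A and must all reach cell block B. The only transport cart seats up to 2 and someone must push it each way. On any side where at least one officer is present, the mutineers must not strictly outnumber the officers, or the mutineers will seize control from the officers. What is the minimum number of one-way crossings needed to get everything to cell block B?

5

Counting alone: each trip to cell block B takes at most 2 across and each return brings at least 1 back, so after t trips out (and t−1 returns) at most 2t − (t−1) of the 4 are across; that first reaches 4 at t = 3, so at least 5 crossings are needed.
The plan below uses exactly 5 crossings, so it is optimal:
1. 2 mutineers → cell block B.  (cell block A: 2O 0M; cell block B: 0O 2M)
2. 1 mutineer ← cell block A.  (cell block A: 2O 1M; cell block B: 0O 1M)
3. 2 officers → cell block B.  (cell block A: 0O 1M; cell block B: 2O 1M)
4. 1 mutineer ← cell block A.  (cell block A: 0O 2M; cell block B: 2O 0M)
5. 2 mutineers → cell block B.  (cell block A: 0O 0M; cell block B: 2O 2M)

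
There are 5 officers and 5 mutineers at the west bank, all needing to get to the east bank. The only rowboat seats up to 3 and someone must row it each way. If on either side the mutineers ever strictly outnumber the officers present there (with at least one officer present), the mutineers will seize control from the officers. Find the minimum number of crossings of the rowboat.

11

Counting alone: each trip to the east bank takes at most 3 across and each return brings at least 1 back, so after t trips out (and t−1 returns) at most 3t − (t−1) of the 10 are across; that first reaches 10 at t = 5, so at least 9 crossings are needed.
The safety rule pushes this higher. Following every safe sequence of crossings, the most of the 10 that can be at the east bank as the rowboat arrives there on crossing 9 is 9 — never all 10.
So no plan with fewer than 11 crossings exists, and this one achieves 11:
1. 2 mutineers → the east bank.  (the west bank: 5O 3M; the east bank: 0O 2M)
2. 1 mutineer ← the west bank.  (the west bank: 5O 4M; the east bank: 0O 1M)
3. 3 mutineers → the east bank.  (the west bank: 5O 1M; the east bank: 0O 4M)
4. 1 mutineer ← the west bank.  (the west bank: 5O 2M; the east bank: 0O 3M)
5. 3 officers → the east bank.  (the west bank: 2O 2M; the east bank: 3O 3M)
6. 1 officer and 1 mutineer ← the west bank.  (the west bank: 3O 3M; the east bank: 2O 2M)
7. 3 officers → the east bank.  (the west bank: 0O 3M; the east bank: 5O 2M)
8. 1 mutineer ← the west bank.  (the west bank: 0O 4M; the east bank: 5O 1M)
9. 2 mutineers → the east bank.  (the west bank: 0O 2M; the east bank: 5O 3M)
10. 1 mutineer ← the west bank.  (the west bank: 0O 3M; the east bank: 5O 2M)
11. 3 mutineers → the east bank.  (the west bank: 0O 0M; the east bank: 5O 5M)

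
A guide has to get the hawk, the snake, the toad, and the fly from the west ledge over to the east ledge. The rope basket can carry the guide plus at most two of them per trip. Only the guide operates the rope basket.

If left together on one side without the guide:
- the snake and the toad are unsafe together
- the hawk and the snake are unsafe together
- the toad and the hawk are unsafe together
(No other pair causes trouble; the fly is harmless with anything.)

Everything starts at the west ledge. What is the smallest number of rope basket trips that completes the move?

Counting alone: the guide can take at most 2 across per trip to the east ledge, so moving all 4 needs at least 2 loaded trips out, with a return between consecutive ones — at least 3 crossings.
The safety rule pushes this higher. Following every safe sequence of crossings, the most of the 4 that can be at the east ledge as the rope basket arrives there on crossing 3 is 3 — never all 4.
So no plan with fewer than 5 crossings exists, and this one achieves 5:
1. Guide goes to the east ledge with the hawk and the snake.
2. Guide goes back to the west ledge with the hawk.
3. Guide goes to the east ledge with the fly and the hawk.
4. Guide goes back to the west ledge with the hawk.
5. Guide goes to the east ledge with the hawk and the toad.

5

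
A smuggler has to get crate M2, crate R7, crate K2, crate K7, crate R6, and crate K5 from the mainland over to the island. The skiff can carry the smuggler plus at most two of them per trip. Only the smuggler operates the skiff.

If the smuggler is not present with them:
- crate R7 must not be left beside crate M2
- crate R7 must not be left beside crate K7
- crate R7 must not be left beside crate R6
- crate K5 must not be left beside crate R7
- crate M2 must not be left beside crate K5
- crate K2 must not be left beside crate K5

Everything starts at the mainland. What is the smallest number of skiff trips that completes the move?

Counting alone: the smuggler can take at most 2 across per trip to the island, so moving all 6 needs at least 3 loaded trips out, with a return between consecutive ones — at least 5 crossings.
The safety rule pushes this higher. Following every safe sequence of crossings, the most of the 6 that can be at the island as the skiff arrives there on crossings 5, 7 is 4, 5 respectively — never all 6.
So no plan with fewer than 9 crossings exists, and this one achieves 9:
1. Smuggler goes to the island with crate K5 and crate R7.
2. Smuggler goes back to the mainland with crate R7.
3. Smuggler goes to the island with crate K2 and crate R7.
4. Smuggler goes back to the mainland with crate K5.
5. Smuggler goes to the island with crate K7 and crate M2.
6. Smuggler goes back to the mainland with crate R7.
7. Smuggler goes to the island with crate R6 and crate R7.
8. Smuggler goes back to the mainland with crate R7.
9. Smuggler goes to the island with crate K5 and crate R7.

9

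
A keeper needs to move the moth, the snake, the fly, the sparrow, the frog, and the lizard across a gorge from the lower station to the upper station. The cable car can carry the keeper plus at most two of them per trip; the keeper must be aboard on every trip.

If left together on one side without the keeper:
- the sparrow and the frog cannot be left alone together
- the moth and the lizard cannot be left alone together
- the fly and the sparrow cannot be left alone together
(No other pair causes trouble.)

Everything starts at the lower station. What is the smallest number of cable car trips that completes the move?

7

Counting alone: the keeper can take at most 2 across per trip to the upper station, so moving all 6 needs at least 3 loaded trips out, with a return between consecutive ones — at least 5 crossings.
The safety rule pushes this higher. Following every safe sequence of crossings, the most of the 6 that can be at the upper station as the cable car arrives there on crossing 5 is 5 — never all 6.
So no plan with fewer than 7 crossings exists, and this one achieves 7:
1. Keeper goes to the upper station with the moth and the sparrow.  [the lower station: the fly, the frog, the lizard, the snake | the upper station: the moth, the sparrow]
2. Keeper goes back to the lower station alone.  [the lower station: the fly, the frog, the lizard, the snake | the upper station: the moth, the sparrow]
3. Keeper goes to the upper station with the snake.  [the lower station: the fly, the frog, the lizard | the upper station: the moth, the snake, the sparrow]
4. Keeper goes back to the lower station alone.  [the lower station: the fly, the frog, the lizard | the upper station: the moth, the snake, the sparrow]
5. Keeper goes to the upper station with the fly and the frog.  [the lower station: the lizard | the upper station: the fly, the frog, the moth, the snake, the sparrow]
6. Keeper goes back to the lower station with the sparrow.  [the lower station: the lizard, the sparrow | the upper station: the fly, the frog, the moth, the snake]
7. Keeper goes to the upper station with the lizard and the sparrow.  [the lower station: — | the upper station: the fly, the frog, the lizard, the moth, the snake, the sparrow]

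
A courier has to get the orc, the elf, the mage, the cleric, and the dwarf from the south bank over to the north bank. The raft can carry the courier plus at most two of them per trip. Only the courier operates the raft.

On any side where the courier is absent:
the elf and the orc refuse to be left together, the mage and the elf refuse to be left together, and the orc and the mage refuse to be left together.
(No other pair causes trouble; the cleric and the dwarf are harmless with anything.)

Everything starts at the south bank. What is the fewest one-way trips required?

Counting alone: the courier can take at most 2 across per trip to the north bank, so moving all 5 needs at least 3 loaded trips out, with a return between consecutive ones — at least 5 crossings.
The safety rule pushes this higher. Following every safe sequence of crossings, the most of the 5 that can be at the north bank as the raft arrives there on crossing 5 is 4 — never all 5.
So no plan with fewer than 7 crossings exists, and this one achieves 7:
1. Courier goes to the north bank with the elf and the orc.  [the south bank: the cleric, the dwarf, the mage | the north bank: the elf, the orc]
2. Courier goes back to the south bank with the orc.  [the south bank: the cleric, the dwarf, the mage, the orc | the north bank: the elf]
3. Courier goes to the north bank with the cleric and the orc.  [the south bank: the dwarf, the mage | the north bank: the cleric, the elf, the orc]
4. Courier goes back to the south bank with the orc.  [the south bank: the dwarf, the mage, the orc | the north bank: the cleric, the elf]
5. Courier goes to the north bank with the dwarf and the orc.  [the south bank: the mage | the north bank: the cleric, the dwarf, the elf, the orc]
6. Courier goes back to the south bank with the orc.  [the south bank: the mage, the orc | the north bank: the cleric, the dwarf, the elf]
7. Courier goes to the north bank with the mage and the orc.  [the south bank: — | the north bank: the cleric, the dwarf, the elf, the mage, the orc]

7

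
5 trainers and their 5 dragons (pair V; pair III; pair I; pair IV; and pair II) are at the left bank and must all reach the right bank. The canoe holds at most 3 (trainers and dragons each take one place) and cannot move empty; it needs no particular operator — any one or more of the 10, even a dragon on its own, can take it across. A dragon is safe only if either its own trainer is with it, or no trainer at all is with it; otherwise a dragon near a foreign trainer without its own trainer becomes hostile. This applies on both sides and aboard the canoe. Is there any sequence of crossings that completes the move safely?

Yes

1. dragon V and trainer V cross → the right bank.
2. trainer V crosses ← the left bank.
3. dragon I, dragon III, and dragon IV cross → the right bank.
4. dragon V crosses ← the left bank.
5. trainer I, trainer III, and trainer IV cross → the right bank.
6. dragon III and trainer III cross ← the left bank.
7. trainer II, trainer III, and trainer V cross → the right bank.
8. dragon I crosses ← the left bank.
9. dragon III and dragon V cross → the right bank.
10. dragon V crosses ← the left bank.
11. dragon I, dragon II, and dragon V cross → the right bank.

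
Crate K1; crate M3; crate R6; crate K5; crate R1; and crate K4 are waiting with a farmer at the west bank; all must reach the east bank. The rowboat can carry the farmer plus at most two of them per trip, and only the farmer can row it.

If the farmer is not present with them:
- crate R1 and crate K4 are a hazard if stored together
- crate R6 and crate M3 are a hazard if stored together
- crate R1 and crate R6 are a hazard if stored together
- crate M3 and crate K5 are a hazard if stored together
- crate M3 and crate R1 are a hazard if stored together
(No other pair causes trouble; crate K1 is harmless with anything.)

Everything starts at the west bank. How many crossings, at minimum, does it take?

9

Counting alone: the farmer can take at most 2 across per trip to the east bank, so moving all 6 needs at least 3 loaded trips out, with a return between consecutive ones — at least 5 crossings.
The safety rule pushes this higher. Following every safe sequence of crossings, the most of the 6 that can be at the east bank as the rowboat arrives there on crossings 5, 7 is 4, 5 respectively — never all 6.
So no plan with fewer than 9 crossings exists, and this one achieves 9:
1. Farmer goes to the east bank with crate M3 and crate R1.  [the west bank: crate K1, crate K4, crate K5, crate R6 | the east bank: crate M3, crate R1]
2. Farmer goes back to the west bank with crate M3.  [the west bank: crate K1, crate K4, crate K5, crate M3, crate R6 | the east bank: crate R1]
3. Farmer goes to the east bank with crate K1 and crate M3.  [the west bank: crate K4, crate K5, crate R6 | the east bank: crate K1, crate M3, crate R1]
4. Farmer goes back to the west bank with crate M3.  [the west bank: crate K4, crate K5, crate M3, crate R6 | the east bank: crate K1, crate R1]
5. Farmer goes to the east bank with crate K5 and crate M3.  [the west bank: crate K4, crate R6 | the east bank: crate K1, crate K5, crate M3, crate R1]
6. Farmer goes back to the west bank with crate M3.  [the west bank: crate K4, crate M3, crate R6 | the east bank: crate K1, crate K5, crate R1]
7. Farmer goes to the east bank with crate K4 and crate R6.  [the west bank: crate M3 | the east bank: crate K1, crate K4, crate K5, crate R1, crate R6]
8. Farmer goes back to the west bank with crate R1.  [the west bank: crate M3, crate R1 | the east bank: crate K1, crate K4, crate K5, crate R6]
9. Farmer goes to the east bank with crate M3 and crate R1.  [the west bank: — | the east bank: crate K1, crate K4, crate K5, crate M3, crate R1, crate R6]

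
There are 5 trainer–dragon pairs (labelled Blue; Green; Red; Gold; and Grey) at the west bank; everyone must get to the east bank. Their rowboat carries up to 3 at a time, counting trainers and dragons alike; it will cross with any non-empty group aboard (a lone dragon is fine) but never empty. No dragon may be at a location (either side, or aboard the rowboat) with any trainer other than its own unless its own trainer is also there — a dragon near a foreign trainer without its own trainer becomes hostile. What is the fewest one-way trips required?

11

Counting alone: each trip to the east bank takes at most 3 across and each return brings at least 1 back, so after t trips out (and t−1 returns) at most 3t − (t−1) of the 10 are across; that first reaches 10 at t = 5, so at least 9 crossings are needed.
The safety rule pushes this higher. Following every safe sequence of crossings, the most of the 10 that can be at the east bank as the rowboat arrives there on crossing 9 is 9 — never all 10.
So no plan with fewer than 11 crossings exists, and this one achieves 11:
1. dragon Blue and trainer Blue cross → the east bank.
2. trainer Blue crosses ← the west bank.
3. dragon Gold, dragon Green, and dragon Red cross → the east bank.
4. dragon Blue crosses ← the west bank.
5. trainer Gold, trainer Green, and trainer Red cross → the east bank.
6. dragon Green and trainer Green cross ← the west bank.
7. trainer Blue, trainer Green, and trainer Grey cross → the east bank.
8. dragon Red crosses ← the west bank.
9. dragon Blue and dragon Green cross → the east bank.
10. dragon Blue crosses ← the west bank.
11. dragon Blue, dragon Grey, and dragon Red cross → the east bank.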